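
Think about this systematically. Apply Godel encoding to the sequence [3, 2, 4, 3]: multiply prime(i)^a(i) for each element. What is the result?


Encode each element as an exponent of the corresponding prime:
  2^3 = 8
  3^2 = 9
  5^4 = 625
  7^3 = 343
Product = 8 * 9 * 625 * 343 = 15435000

15435000


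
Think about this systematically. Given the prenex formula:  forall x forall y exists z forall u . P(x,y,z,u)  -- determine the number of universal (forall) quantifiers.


Quantifier prefix: forall x forall y exists z forall u
Mark each quantifier type:
  U U E U
Universal count = 3, Existential count = 1
Asked for universal (forall) quantifiers: 3

3


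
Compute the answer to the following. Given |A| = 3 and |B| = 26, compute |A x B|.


The Cartesian product A x B contains all ordered pairs (a, b).
|A x B| = |A| * |B| = 3 * 26 = 78

78


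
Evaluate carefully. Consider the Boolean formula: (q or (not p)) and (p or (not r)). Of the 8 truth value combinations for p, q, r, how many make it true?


Evaluate all 8 assignments for p, q, r:
p=0, q=0, r=0: 1
p=0, q=0, r=1: 0
p=0, q=1, r=0: 1
p=0, q=1, r=1: 0
p=1, q=0, r=0: 0
p=1, q=0, r=1: 0
p=1, q=1, r=0: 1
p=1, q=1, r=1: 1
Satisfying count = 4

4


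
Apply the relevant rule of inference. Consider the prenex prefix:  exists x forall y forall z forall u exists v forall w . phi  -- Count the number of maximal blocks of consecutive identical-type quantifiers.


Quantifier-type sequence: E A A A E A  (A=forall, E=exists)
Group into maximal same-type runs:
  Ex1 | Ax3 | Ex1 | Ax1
Number of blocks = 4

4


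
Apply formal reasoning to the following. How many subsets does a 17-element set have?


The power set of a set with n elements has 2^n elements.
|P(S)| = 2^17 = 131072

131072


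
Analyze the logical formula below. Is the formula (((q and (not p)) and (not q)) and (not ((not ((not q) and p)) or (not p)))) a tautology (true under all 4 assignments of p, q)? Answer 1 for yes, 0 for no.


Check all 4 assignments:
p=0, q=0: 0
p=0, q=1: 0
p=1, q=0: 0
p=1, q=1: 0
Satisfying count = 0/4.
Tautology iff count = 4: no.

0


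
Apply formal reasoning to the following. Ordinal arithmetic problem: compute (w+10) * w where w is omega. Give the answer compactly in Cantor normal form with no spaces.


Compute (w+10) * w.
Ordinal * is associative and left-distributive over +, but NOT commutative; for finite n>1, n*w = w but w*n stays w*n.
(w+10) * w = sup{(w+10)*k : k<w} = sup{w*k+10} = w^2 (the +10 tail is absorbed in the limit).
Result = w^2

w^2


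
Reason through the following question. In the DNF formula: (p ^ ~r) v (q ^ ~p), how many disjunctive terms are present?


A DNF formula is a disjunction of terms (conjunctions).
Terms are separated by v.
Counting the disjuncts: 2 terms.

2


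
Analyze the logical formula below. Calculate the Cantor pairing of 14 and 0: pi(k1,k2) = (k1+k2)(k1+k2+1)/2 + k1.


k1 + k2 = 14
(k1+k2)(k1+k2+1)/2 = 14 * 15 / 2 = 105
pi = 105 + 14 = 119

119


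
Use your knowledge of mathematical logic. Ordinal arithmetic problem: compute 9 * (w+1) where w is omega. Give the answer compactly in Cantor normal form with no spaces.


Compute 9 * (w+1).
Ordinal * is associative and left-distributive over +, but NOT commutative; for finite n>1, n*w = w but w*n stays w*n.
By left-distributivity: 9 * (w+1) = 9*w + 9*1 = w + 9 = w+9.
Result = w+9

w+9


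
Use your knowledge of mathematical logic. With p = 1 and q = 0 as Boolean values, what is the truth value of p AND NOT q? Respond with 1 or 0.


p = 1, q = 0
Operation: p AND NOT q
Evaluate: 1 AND NOT 0 = 1

1


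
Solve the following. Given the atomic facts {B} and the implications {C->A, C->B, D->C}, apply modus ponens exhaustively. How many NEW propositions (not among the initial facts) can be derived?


Initial facts: {B}
Apply modus ponens to closure:
  (no implication fires)
Final known: {B}
New propositions: {(none)}
Count = 0

0


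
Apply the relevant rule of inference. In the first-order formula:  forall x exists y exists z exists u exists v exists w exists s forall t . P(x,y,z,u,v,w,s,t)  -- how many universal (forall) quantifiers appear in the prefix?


Quantifier prefix: forall x exists y exists z exists u exists v exists w exists s forall t
Mark each quantifier type:
  U E E E E E E U
Universal count = 2, Existential count = 6
Asked for universal (forall) quantifiers: 2

2


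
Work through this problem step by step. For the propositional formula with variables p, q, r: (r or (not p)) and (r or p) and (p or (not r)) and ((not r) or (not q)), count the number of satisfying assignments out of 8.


Evaluate all 8 assignments for p, q, r:
p=0, q=0, r=0: 0
p=0, q=0, r=1: 0
p=0, q=1, r=0: 0
p=0, q=1, r=1: 0
p=1, q=0, r=0: 0
p=1, q=0, r=1: 1
p=1, q=1, r=0: 0
p=1, q=1, r=1: 0
Satisfying count = 1

1


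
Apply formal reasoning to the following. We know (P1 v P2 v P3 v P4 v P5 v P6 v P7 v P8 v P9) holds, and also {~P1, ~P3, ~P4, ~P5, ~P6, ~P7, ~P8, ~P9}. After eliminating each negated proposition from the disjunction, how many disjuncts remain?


Original disjuncts (9): P1, P2, P3, P4, P5, P6, P7, P8, P9
Negated (eliminate): ~P1, ~P3, ~P4, ~P5, ~P6, ~P7, ~P8, ~P9
Remaining disjuncts: P2
Count = 9 - 8 = 1

1


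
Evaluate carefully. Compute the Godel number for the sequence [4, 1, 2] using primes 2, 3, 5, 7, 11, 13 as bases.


Encode each element as an exponent of the corresponding prime:
  2^4 = 16
  3^1 = 3
  5^2 = 25
Product = 16 * 3 * 25 = 1200

1200


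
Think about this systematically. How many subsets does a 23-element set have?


The power set of a set with n elements has 2^n elements.
|P(S)| = 2^23 = 8388608

8388608


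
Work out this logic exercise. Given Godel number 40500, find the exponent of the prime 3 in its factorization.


Factorize 40500 by dividing by 3 repeatedly.
Division steps: 3 divides 40500 exactly 4 time(s).
Exponent of 3 = 4

4


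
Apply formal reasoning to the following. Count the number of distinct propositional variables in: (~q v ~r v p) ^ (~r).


Identify each variable that appears in the formula.
Variables found: p, q, r
Count = 3

3


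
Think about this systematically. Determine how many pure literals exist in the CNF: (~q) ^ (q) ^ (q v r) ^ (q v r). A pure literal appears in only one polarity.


Check each variable for pure literal status:
p: absent (not pure)
q: mixed (not pure)
r: pure positive
Pure literal count = 1

1


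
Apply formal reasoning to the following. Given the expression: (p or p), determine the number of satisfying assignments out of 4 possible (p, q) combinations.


Check all 4 assignments:
p=0, q=0: 0
p=0, q=1: 0
p=1, q=0: 1
p=1, q=1: 1
Count of True = 2

2


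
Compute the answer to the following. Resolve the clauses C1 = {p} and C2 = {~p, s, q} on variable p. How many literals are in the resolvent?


Remove p from C1 and ~p from C2.
C1 remainder: {}
C2 remainder: {s, q}
Union (resolvent): {q, s}
Resolvent has 2 literal(s).

2


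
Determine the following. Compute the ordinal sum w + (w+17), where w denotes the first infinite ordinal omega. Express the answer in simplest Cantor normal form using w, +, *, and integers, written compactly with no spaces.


Compute w + (w+17).
Ordinal + is associative but NOT commutative; for finite n>0, n + w = w but w + n stays w+n.
w + (w+17) = (w+w) + 17 = w*2+17.
Result = w*2+17

w*2+17


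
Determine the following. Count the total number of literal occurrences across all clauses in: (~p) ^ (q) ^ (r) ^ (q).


Counting literals in each clause:
Clause 1: 1 literal(s)
Clause 2: 1 literal(s)
Clause 3: 1 literal(s)
Clause 4: 1 literal(s)
Total = 4

4


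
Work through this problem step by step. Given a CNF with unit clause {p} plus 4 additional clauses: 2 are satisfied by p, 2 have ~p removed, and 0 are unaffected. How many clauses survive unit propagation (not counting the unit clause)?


Satisfied (removed): 2
Shortened (remain): 2
Unchanged (remain): 0
Remaining = 2 + 0 = 2

2


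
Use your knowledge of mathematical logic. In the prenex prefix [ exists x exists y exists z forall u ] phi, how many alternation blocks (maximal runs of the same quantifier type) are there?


Quantifier-type sequence: E E E A  (A=forall, E=exists)
Group into maximal same-type runs:
  Ex3 | Ax1
Number of blocks = 2

2


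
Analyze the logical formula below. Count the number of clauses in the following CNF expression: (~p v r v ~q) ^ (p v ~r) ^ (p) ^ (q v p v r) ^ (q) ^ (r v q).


A CNF formula is a conjunction of clauses.
Clauses are separated by ^.
Counting the conjuncts: 6 clauses.

6


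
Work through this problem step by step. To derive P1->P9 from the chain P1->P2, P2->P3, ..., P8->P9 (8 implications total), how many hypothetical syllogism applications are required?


With 8 implications in a chain connecting 9 propositions:
P1->P2, P2->P3, ..., P8->P9
Steps needed = (number of implications) - 1 = 8 - 1 = 7

7


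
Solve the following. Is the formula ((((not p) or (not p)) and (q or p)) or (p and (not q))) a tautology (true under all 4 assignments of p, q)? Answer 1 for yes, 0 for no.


Check all 4 assignments:
p=0, q=0: 0
p=0, q=1: 1
p=1, q=0: 1
p=1, q=1: 0
Satisfying count = 2/4.
Tautology iff count = 4: no.

0


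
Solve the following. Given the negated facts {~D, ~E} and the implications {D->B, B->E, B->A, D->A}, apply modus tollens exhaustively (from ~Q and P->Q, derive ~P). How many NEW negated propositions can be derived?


Initial negated facts: {~D, ~E}
Apply modus tollens to closure:
  ~E and B->E  =>  ~B
Final negated: {~B, ~D, ~E}
New negations: {~B}
Count = 1

1


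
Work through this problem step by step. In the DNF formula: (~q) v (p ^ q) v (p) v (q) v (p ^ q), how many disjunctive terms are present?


A DNF formula is a disjunction of terms (conjunctions).
Terms are separated by v.
Counting the disjuncts: 5 terms.

5


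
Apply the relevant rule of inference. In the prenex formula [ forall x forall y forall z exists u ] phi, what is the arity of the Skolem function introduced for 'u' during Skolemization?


Quantifier prefix: forall x forall y forall z exists u
'u' is existentially quantified at position 4.
Universal variables preceding it: x, y, z
Skolem function arity = 3

3


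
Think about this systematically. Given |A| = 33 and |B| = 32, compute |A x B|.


The Cartesian product A x B contains all ordered pairs (a, b).
|A x B| = |A| * |B| = 33 * 32 = 1056

1056


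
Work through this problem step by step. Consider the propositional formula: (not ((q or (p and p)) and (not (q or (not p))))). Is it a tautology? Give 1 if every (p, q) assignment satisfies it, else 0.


Check all 4 assignments:
p=0, q=0: 1
p=0, q=1: 1
p=1, q=0: 0
p=1, q=1: 1
Satisfying count = 3/4.
Tautology iff count = 4: no.

0


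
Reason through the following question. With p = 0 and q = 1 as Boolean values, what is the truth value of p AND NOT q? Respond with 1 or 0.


p = 0, q = 1
Operation: p AND NOT q
Evaluate: 0 AND NOT 1 = 0

0


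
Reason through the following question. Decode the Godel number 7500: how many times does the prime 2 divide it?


Factorize 7500 by dividing by 2 repeatedly.
Division steps: 2 divides 7500 exactly 2 time(s).
Exponent of 2 = 2

2


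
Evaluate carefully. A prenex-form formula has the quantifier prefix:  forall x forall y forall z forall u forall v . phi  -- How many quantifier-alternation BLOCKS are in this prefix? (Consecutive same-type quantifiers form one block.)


Quantifier-type sequence: A A A A A  (A=forall, E=exists)
Group into maximal same-type runs:
  Ax5
Number of blocks = 1

1


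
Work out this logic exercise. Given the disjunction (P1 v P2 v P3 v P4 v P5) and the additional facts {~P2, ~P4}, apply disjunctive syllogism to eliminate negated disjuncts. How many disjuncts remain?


Original disjuncts (5): P1, P2, P3, P4, P5
Negated (eliminate): ~P2, ~P4
Remaining disjuncts: P1, P3, P5
Count = 5 - 2 = 3

3


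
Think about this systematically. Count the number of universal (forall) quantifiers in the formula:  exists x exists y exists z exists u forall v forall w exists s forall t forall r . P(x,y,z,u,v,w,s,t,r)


Quantifier prefix: exists x exists y exists z exists u forall v forall w exists s forall t forall r
Mark each quantifier type:
  E E E E U U E U U
Universal count = 4, Existential count = 5
Asked for universal (forall) quantifiers: 4

4


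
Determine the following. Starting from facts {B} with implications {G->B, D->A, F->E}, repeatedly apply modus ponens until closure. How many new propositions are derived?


Initial facts: {B}
Apply modus ponens to closure:
  (no implication fires)
Final known: {B}
New propositions: {(none)}
Count = 0

0


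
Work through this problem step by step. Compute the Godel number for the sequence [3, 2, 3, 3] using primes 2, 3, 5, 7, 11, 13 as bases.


Encode each element as an exponent of the corresponding prime:
  2^3 = 8
  3^2 = 9
  5^3 = 125
  7^3 = 343
Product = 8 * 9 * 125 * 343 = 3087000

3087000


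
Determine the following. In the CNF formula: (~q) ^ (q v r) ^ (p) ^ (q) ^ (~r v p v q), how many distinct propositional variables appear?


Identify each variable that appears in the formula.
Variables found: p, q, r
Count = 3

3


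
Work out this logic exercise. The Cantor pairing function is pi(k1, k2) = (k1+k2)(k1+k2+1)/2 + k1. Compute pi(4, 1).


k1 + k2 = 5
(k1+k2)(k1+k2+1)/2 = 5 * 6 / 2 = 15
pi = 15 + 4 = 19

19


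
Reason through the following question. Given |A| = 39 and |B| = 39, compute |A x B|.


The Cartesian product A x B contains all ordered pairs (a, b).
|A x B| = |A| * |B| = 39 * 39 = 1521

1521


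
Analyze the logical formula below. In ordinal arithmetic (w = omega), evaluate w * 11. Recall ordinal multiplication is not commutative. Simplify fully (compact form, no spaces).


Compute w * 11.
Ordinal * is associative and left-distributive over +, but NOT commutative; for finite n>1, n*w = w but w*n stays w*n.
w * 11 means 11 copies of w concatenated: w*11.
Result = w*11

w*11


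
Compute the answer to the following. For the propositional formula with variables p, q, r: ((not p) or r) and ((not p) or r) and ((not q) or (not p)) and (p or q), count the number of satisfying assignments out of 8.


Evaluate all 8 assignments for p, q, r:
p=0, q=0, r=0: 0
p=0, q=0, r=1: 0
p=0, q=1, r=0: 1
p=0, q=1, r=1: 1
p=1, q=0, r=0: 0
p=1, q=0, r=1: 1
p=1, q=1, r=0: 0
p=1, q=1, r=1: 0
Satisfying count = 3

3


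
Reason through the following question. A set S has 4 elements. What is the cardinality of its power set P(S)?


The power set of a set with n elements has 2^n elements.
|P(S)| = 2^4 = 16

16


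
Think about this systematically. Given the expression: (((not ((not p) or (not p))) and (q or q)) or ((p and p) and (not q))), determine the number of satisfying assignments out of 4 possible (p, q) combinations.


Check all 4 assignments:
p=0, q=0: 0
p=0, q=1: 0
p=1, q=0: 1
p=1, q=1: 1
Count of True = 2

2


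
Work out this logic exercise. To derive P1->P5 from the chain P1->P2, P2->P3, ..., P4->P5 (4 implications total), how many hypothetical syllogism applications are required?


With 4 implications in a chain connecting 5 propositions:
P1->P2, P2->P3, ..., P4->P5
Steps needed = (number of implications) - 1 = 4 - 1 = 3

3


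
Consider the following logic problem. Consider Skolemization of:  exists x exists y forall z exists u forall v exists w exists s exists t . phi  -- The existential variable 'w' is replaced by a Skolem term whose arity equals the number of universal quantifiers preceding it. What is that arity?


Quantifier prefix: exists x exists y forall z exists u forall v exists w exists s exists t
'w' is existentially quantified at position 6.
Universal variables preceding it: z, v
Skolem function arity = 2

2


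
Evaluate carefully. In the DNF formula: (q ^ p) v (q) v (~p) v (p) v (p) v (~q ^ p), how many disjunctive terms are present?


A DNF formula is a disjunction of terms (conjunctions).
Terms are separated by v.
Counting the disjuncts: 6 terms.

6


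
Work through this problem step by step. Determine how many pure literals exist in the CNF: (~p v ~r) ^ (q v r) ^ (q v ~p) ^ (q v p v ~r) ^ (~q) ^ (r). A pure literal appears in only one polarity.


Check each variable for pure literal status:
p: mixed (not pure)
q: mixed (not pure)
r: mixed (not pure)
Pure literal count = 0

0


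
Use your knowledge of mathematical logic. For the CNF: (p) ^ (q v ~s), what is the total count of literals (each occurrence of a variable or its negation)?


Counting literals in each clause:
Clause 1: 1 literal(s)
Clause 2: 2 literal(s)
Total = 3

3


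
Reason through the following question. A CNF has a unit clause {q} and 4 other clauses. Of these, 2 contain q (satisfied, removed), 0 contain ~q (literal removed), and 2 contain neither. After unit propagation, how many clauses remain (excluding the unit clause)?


Satisfied (removed): 2
Shortened (remain): 0
Unchanged (remain): 2
Remaining = 0 + 2 = 2

2


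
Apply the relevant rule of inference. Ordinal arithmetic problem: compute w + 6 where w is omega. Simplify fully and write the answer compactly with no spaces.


Compute w + 6.
Ordinal + is associative but NOT commutative; for finite n>0, n + w = w but w + n stays w+n.
w + 6 is already in normal form (a successor ordinal beyond w).
Result = w+6

w+6


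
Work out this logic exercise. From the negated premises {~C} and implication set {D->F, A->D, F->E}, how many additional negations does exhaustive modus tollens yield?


Initial negated facts: {~C}
Apply modus tollens to closure:
  (no implication fires)
Final negated: {~C}
New negations: {(none)}
Count = 0

0


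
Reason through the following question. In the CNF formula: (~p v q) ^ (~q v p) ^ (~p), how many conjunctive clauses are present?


A CNF formula is a conjunction of clauses.
Clauses are separated by ^.
Counting the conjuncts: 3 clauses.

3


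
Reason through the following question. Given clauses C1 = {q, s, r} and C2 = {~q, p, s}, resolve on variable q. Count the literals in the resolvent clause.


Remove q from C1 and ~q from C2.
C1 remainder: {s, r}
C2 remainder: {p, s}
Union (resolvent): {p, r, s}
Resolvent has 3 literal(s).

3


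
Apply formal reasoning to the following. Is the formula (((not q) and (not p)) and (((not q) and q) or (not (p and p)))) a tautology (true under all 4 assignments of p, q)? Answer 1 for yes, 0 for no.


Check all 4 assignments:
p=0, q=0: 1
p=0, q=1: 0
p=1, q=0: 0
p=1, q=1: 0
Satisfying count = 1/4.
Tautology iff count = 4: no.

0


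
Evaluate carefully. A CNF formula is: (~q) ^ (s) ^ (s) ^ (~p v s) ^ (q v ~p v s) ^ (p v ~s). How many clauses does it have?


A CNF formula is a conjunction of clauses.
Clauses are separated by ^.
Counting the conjuncts: 6 clauses.

6


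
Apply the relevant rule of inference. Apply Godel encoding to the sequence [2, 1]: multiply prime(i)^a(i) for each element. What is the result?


Encode each element as an exponent of the corresponding prime:
  2^2 = 4
  3^1 = 3
Product = 4 * 3 = 12

12


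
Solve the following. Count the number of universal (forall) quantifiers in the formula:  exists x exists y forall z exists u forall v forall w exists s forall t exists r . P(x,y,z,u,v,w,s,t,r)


Quantifier prefix: exists x exists y forall z exists u forall v forall w exists s forall t exists r
Mark each quantifier type:
  E E U E U U E U E
Universal count = 4, Existential count = 5
Asked for universal (forall) quantifiers: 4

4


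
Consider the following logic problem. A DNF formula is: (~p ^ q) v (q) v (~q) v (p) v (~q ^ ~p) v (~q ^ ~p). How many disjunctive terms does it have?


A DNF formula is a disjunction of terms (conjunctions).
Terms are separated by v.
Counting the disjuncts: 6 terms.

6


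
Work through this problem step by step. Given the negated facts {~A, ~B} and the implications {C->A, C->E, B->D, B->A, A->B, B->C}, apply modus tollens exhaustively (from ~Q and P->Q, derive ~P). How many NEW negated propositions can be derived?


Initial negated facts: {~A, ~B}
Apply modus tollens to closure:
  ~A and C->A  =>  ~C
Final negated: {~A, ~B, ~C}
New negations: {~C}
Count = 1

1


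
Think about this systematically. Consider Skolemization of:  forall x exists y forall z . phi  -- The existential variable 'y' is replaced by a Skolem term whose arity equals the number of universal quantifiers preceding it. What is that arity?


Quantifier prefix: forall x exists y forall z
'y' is existentially quantified at position 2.
Universal variables preceding it: x
Skolem function arity = 1

1


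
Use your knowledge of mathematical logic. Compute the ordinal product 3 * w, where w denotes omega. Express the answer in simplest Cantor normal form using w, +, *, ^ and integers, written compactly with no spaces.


Compute 3 * w.
Ordinal * is associative and left-distributive over +, but NOT commutative; for finite n>1, n*w = w but w*n stays w*n.
For finite n>0, n * w = sup{n*k : k<w} = w. So 3 * w = w.
Result = w

w


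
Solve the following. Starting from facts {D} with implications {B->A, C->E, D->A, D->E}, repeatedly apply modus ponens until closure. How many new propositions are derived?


Initial facts: {D}
Apply modus ponens to closure:
  D and D->A  =>  A
  D and D->E  =>  E
Final known: {A, D, E}
New propositions: {A, E}
Count = 2

2


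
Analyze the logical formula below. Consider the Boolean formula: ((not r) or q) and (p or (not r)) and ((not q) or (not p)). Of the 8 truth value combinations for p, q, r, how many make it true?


Evaluate all 8 assignments for p, q, r:
p=0, q=0, r=0: 1
p=0, q=0, r=1: 0
p=0, q=1, r=0: 1
p=0, q=1, r=1: 0
p=1, q=0, r=0: 1
p=1, q=0, r=1: 0
p=1, q=1, r=0: 0
p=1, q=1, r=1: 0
Satisfying count = 3

3


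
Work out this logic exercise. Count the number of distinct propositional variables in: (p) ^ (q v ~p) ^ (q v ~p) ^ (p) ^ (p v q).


Identify each variable that appears in the formula.
Variables found: p, q
Count = 2

2


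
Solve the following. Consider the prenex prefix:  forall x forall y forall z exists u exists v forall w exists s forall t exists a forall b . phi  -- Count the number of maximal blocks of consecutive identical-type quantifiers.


Quantifier-type sequence: A A A E E A E A E A  (A=forall, E=exists)
Group into maximal same-type runs:
  Ax3 | Ex2 | Ax1 | Ex1 | Ax1 | Ex1 | Ax1
Number of blocks = 7

7


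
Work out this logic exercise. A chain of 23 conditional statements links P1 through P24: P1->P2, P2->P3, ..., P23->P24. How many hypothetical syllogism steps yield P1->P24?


With 23 implications in a chain connecting 24 propositions:
P1->P2, P2->P3, ..., P23->P24
Steps needed = (number of implications) - 1 = 23 - 1 = 22

22


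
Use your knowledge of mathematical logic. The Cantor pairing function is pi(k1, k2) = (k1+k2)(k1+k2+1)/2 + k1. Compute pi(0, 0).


k1 + k2 = 0
(k1+k2)(k1+k2+1)/2 = 0 * 1 / 2 = 0
pi = 0 + 0 = 0

0


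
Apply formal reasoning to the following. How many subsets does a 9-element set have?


The power set of a set with n elements has 2^n elements.
|P(S)| = 2^9 = 512

512


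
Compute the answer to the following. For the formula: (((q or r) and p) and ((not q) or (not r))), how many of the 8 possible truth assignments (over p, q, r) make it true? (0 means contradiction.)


Check all 8 assignments:
p=0, q=0, r=0: 0
p=0, q=0, r=1: 0
p=0, q=1, r=0: 0
p=0, q=1, r=1: 0
p=1, q=0, r=0: 0
p=1, q=0, r=1: 1
p=1, q=1, r=0: 1
p=1, q=1, r=1: 0
Count of True = 2

2


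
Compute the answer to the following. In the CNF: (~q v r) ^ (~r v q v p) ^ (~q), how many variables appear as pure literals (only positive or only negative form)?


Check each variable for pure literal status:
p: pure positive
q: mixed (not pure)
r: mixed (not pure)
Pure literal count = 1

1


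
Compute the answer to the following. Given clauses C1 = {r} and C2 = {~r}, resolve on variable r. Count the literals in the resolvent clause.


Remove r from C1 and ~r from C2.
C1 remainder: {}
C2 remainder: {}
Union (resolvent): {} (empty clause)
Resolvent has 0 literal(s).

0


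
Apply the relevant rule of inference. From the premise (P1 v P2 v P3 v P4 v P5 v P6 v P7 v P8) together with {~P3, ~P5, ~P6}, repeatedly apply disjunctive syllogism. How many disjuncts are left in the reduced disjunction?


Original disjuncts (8): P1, P2, P3, P4, P5, P6, P7, P8
Negated (eliminate): ~P3, ~P5, ~P6
Remaining disjuncts: P1, P2, P4, P7, P8
Count = 8 - 3 = 5

5


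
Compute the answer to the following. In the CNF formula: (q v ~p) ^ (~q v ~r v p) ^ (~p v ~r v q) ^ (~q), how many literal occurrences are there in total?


Counting literals in each clause:
Clause 1: 2 literal(s)
Clause 2: 3 literal(s)
Clause 3: 3 literal(s)
Clause 4: 1 literal(s)
Total = 9

9


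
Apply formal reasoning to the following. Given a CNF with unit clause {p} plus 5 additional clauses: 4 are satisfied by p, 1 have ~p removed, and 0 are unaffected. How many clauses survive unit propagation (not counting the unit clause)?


Satisfied (removed): 4
Shortened (remain): 1
Unchanged (remain): 0
Remaining = 1 + 0 = 1

1


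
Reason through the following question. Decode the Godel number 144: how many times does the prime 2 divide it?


Factorize 144 by dividing by 2 repeatedly.
Division steps: 2 divides 144 exactly 4 time(s).
Exponent of 2 = 4

4


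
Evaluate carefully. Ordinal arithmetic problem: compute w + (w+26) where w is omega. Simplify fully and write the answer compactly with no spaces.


Compute w + (w+26).
Ordinal + is associative but NOT commutative; for finite n>0, n + w = w but w + n stays w+n.
w + (w+26) = (w+w) + 26 = w*2+26.
Result = w*2+26

w*2+26


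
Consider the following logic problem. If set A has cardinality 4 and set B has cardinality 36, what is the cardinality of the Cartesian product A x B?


The Cartesian product A x B contains all ordered pairs (a, b).
|A x B| = |A| * |B| = 4 * 36 = 144

144


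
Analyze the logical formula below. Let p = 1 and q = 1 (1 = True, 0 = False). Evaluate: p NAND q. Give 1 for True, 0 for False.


p = 1, q = 1
Operation: p NAND q
Evaluate: 1 NAND 1 = 0

0


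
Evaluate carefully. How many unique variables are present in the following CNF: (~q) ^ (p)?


Identify each variable that appears in the formula.
Variables found: p, q
Count = 2

2


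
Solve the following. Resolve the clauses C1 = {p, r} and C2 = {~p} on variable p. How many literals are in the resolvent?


Remove p from C1 and ~p from C2.
C1 remainder: {r}
C2 remainder: {}
Union (resolvent): {r}
Resolvent has 1 literal(s).

1


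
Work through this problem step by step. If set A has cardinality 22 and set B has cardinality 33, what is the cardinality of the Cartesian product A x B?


The Cartesian product A x B contains all ordered pairs (a, b).
|A x B| = |A| * |B| = 22 * 33 = 726

726


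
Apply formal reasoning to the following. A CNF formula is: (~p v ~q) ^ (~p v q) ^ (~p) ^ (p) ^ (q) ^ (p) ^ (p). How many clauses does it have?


A CNF formula is a conjunction of clauses.
Clauses are separated by ^.
Counting the conjuncts: 7 clauses.

7


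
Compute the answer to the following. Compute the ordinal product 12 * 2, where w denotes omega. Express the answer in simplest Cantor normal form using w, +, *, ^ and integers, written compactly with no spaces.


Compute 12 * 2.
Ordinal * is associative and left-distributive over +, but NOT commutative; for finite n>1, n*w = w but w*n stays w*n.
Both finite; ordinal * agrees with natural *: 12 * 2 = 24.
Result = 24

24


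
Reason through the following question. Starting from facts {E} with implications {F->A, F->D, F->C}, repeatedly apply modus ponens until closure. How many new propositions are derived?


Initial facts: {E}
Apply modus ponens to closure:
  (no implication fires)
Final known: {E}
New propositions: {(none)}
Count = 0

0


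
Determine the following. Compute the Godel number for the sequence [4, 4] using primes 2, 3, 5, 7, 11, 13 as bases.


Encode each element as an exponent of the corresponding prime:
  2^4 = 16
  3^4 = 81
Product = 16 * 81 = 1296

1296


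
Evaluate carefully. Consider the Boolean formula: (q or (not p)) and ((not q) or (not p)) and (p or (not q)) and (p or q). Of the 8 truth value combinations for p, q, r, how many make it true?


Evaluate all 8 assignments for p, q, r:
p=0, q=0, r=0: 0
p=0, q=0, r=1: 0
p=0, q=1, r=0: 0
p=0, q=1, r=1: 0
p=1, q=0, r=0: 0
p=1, q=0, r=1: 0
p=1, q=1, r=0: 0
p=1, q=1, r=1: 0
Satisfying count = 0

0


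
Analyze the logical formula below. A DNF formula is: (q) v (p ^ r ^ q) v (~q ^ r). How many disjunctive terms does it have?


A DNF formula is a disjunction of terms (conjunctions).
Terms are separated by v.
Counting the disjuncts: 3 terms.

3


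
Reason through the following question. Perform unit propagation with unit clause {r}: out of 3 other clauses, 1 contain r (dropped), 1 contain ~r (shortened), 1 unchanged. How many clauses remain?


Satisfied (removed): 1
Shortened (remain): 1
Unchanged (remain): 1
Remaining = 1 + 1 = 2

2


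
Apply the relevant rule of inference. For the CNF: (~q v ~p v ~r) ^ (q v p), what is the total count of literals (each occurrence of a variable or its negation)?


Counting literals in each clause:
Clause 1: 3 literal(s)
Clause 2: 2 literal(s)
Total = 5

5


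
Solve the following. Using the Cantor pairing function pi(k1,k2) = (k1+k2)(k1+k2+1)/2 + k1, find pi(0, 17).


k1 + k2 = 17
(k1+k2)(k1+k2+1)/2 = 17 * 18 / 2 = 153
pi = 153 + 0 = 153

153


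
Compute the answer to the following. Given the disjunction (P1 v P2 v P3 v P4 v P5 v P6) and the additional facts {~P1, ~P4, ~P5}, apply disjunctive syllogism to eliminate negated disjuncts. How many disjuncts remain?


Original disjuncts (6): P1, P2, P3, P4, P5, P6
Negated (eliminate): ~P1, ~P4, ~P5
Remaining disjuncts: P2, P3, P6
Count = 6 - 3 = 3

3


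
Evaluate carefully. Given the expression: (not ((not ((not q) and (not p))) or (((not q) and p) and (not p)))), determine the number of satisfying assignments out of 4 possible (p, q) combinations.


Check all 4 assignments:
p=0, q=0: 1
p=0, q=1: 0
p=1, q=0: 0
p=1, q=1: 0
Count of True = 1

1


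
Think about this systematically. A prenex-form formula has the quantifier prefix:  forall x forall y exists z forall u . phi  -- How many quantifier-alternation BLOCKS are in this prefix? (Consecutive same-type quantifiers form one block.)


Quantifier-type sequence: A A E A  (A=forall, E=exists)
Group into maximal same-type runs:
  Ax2 | Ex1 | Ax1
Number of blocks = 3

3


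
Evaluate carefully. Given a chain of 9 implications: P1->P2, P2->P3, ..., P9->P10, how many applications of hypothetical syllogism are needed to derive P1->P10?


With 9 implications in a chain connecting 10 propositions:
P1->P2, P2->P3, ..., P9->P10
Steps needed = (number of implications) - 1 = 9 - 1 = 8

8


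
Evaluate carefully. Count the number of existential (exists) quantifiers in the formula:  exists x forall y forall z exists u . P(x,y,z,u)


Quantifier prefix: exists x forall y forall z exists u
Mark each quantifier type:
  E U U E
Universal count = 2, Existential count = 2
Asked for existential (exists) quantifiers: 2

2


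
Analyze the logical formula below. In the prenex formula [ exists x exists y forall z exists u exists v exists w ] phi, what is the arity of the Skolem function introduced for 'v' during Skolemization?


Quantifier prefix: exists x exists y forall z exists u exists v exists w
'v' is existentially quantified at position 5.
Universal variables preceding it: z
Skolem function arity = 1

1


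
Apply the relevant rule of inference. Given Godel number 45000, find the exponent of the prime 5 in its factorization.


Factorize 45000 by dividing by 5 repeatedly.
Division steps: 5 divides 45000 exactly 4 time(s).
Exponent of 5 = 4

4


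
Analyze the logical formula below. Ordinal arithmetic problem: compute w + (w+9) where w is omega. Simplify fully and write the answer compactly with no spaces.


Compute w + (w+9).
Ordinal + is associative but NOT commutative; for finite n>0, n + w = w but w + n stays w+n.
w + (w+9) = (w+w) + 9 = w*2+9.
Result = w*2+9

w*2+9


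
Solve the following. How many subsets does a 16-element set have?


The power set of a set with n elements has 2^n elements.
|P(S)| = 2^16 = 65536

65536


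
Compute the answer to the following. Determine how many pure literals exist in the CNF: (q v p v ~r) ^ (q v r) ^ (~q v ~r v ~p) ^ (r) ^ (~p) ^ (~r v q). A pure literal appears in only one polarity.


Check each variable for pure literal status:
p: mixed (not pure)
q: mixed (not pure)
r: mixed (not pure)
Pure literal count = 0

0


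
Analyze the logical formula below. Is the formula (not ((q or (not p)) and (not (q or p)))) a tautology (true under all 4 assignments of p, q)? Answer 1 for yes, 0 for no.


Check all 4 assignments:
p=0, q=0: 0
p=0, q=1: 1
p=1, q=0: 1
p=1, q=1: 1
Satisfying count = 3/4.
Tautology iff count = 4: no.

0


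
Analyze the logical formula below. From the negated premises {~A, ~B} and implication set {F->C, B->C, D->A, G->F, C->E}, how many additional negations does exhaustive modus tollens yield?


Initial negated facts: {~A, ~B}
Apply modus tollens to closure:
  ~A and D->A  =>  ~D
Final negated: {~A, ~B, ~D}
New negations: {~D}
Count = 1

1


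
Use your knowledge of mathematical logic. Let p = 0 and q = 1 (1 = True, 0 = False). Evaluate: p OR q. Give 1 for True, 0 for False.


p = 0, q = 1
Operation: p OR q
Evaluate: 0 OR 1 = 1

1


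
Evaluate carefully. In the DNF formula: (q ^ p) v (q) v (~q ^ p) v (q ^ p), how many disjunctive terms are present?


A DNF formula is a disjunction of terms (conjunctions).
Terms are separated by v.
Counting the disjuncts: 4 terms.

4


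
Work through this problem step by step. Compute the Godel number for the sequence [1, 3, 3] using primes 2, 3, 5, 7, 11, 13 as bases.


Encode each element as an exponent of the corresponding prime:
  2^1 = 2
  3^3 = 27
  5^3 = 125
Product = 2 * 27 * 125 = 6750

6750


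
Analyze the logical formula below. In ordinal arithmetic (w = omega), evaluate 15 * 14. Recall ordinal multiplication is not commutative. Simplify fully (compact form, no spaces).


Compute 15 * 14.
Ordinal * is associative and left-distributive over +, but NOT commutative; for finite n>1, n*w = w but w*n stays w*n.
Both finite; ordinal * agrees with natural *: 15 * 14 = 210.
Result = 210

210


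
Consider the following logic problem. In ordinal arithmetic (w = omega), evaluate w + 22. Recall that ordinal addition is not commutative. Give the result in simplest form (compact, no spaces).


Compute w + 22.
Ordinal + is associative but NOT commutative; for finite n>0, n + w = w but w + n stays w+n.
w + 22 is already in normal form (a successor ordinal beyond w).
Result = w+22

w+22


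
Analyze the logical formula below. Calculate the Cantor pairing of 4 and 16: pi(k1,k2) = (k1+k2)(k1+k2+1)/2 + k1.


k1 + k2 = 20
(k1+k2)(k1+k2+1)/2 = 20 * 21 / 2 = 210
pi = 210 + 4 = 214

214


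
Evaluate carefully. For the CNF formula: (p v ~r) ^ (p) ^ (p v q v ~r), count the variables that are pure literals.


Check each variable for pure literal status:
p: pure positive
q: pure positive
r: pure negative
Pure literal count = 3

3


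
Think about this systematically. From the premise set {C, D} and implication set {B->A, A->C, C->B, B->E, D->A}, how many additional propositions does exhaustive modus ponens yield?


Initial facts: {C, D}
Apply modus ponens to closure:
  C and C->B  =>  B
  B and B->E  =>  E
  D and D->A  =>  A
Final known: {A, B, C, D, E}
New propositions: {A, B, E}
Count = 3

3


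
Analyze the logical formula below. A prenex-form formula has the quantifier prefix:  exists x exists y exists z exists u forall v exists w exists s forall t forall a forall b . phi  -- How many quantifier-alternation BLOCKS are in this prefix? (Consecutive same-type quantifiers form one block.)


Quantifier-type sequence: E E E E A E E A A A  (A=forall, E=exists)
Group into maximal same-type runs:
  Ex4 | Ax1 | Ex2 | Ax3
Number of blocks = 4

4


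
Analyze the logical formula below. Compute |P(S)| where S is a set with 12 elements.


The power set of a set with n elements has 2^n elements.
|P(S)| = 2^12 = 4096

4096


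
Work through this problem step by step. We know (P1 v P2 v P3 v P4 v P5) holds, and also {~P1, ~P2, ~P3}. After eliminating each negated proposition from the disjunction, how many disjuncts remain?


Original disjuncts (5): P1, P2, P3, P4, P5
Negated (eliminate): ~P1, ~P2, ~P3
Remaining disjuncts: P4, P5
Count = 5 - 3 = 2

2


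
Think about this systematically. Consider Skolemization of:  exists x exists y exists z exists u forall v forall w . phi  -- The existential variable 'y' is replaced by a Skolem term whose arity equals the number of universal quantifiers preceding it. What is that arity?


Quantifier prefix: exists x exists y exists z exists u forall v forall w
'y' is existentially quantified at position 2.
No universal quantifiers precede it.
Skolem function arity = 0 (a Skolem constant)

0


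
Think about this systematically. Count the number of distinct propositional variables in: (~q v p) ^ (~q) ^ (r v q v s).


Identify each variable that appears in the formula.
Variables found: p, q, r, s
Count = 4

4


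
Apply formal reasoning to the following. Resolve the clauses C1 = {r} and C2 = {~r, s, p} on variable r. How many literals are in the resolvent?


Remove r from C1 and ~r from C2.
C1 remainder: {}
C2 remainder: {s, p}
Union (resolvent): {p, s}
Resolvent has 2 literal(s).

2


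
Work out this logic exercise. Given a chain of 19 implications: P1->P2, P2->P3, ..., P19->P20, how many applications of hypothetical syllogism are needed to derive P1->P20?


With 19 implications in a chain connecting 20 propositions:
P1->P2, P2->P3, ..., P19->P20
Steps needed = (number of implications) - 1 = 19 - 1 = 18

18


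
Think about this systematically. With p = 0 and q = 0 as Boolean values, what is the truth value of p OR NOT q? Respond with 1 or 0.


p = 0, q = 0
Operation: p OR NOT q
Evaluate: 0 OR NOT 0 = 1

1


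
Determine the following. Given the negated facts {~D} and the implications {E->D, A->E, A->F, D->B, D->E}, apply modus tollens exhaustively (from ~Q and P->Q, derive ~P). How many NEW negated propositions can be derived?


Initial negated facts: {~D}
Apply modus tollens to closure:
  ~D and E->D  =>  ~E
  ~E and A->E  =>  ~A
Final negated: {~A, ~D, ~E}
New negations: {~A, ~E}
Count = 2

2


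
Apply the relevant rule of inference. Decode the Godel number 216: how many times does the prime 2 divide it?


Factorize 216 by dividing by 2 repeatedly.
Division steps: 2 divides 216 exactly 3 time(s).
Exponent of 2 = 3

3


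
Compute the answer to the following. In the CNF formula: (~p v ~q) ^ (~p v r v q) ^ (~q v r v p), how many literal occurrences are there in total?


Counting literals in each clause:
Clause 1: 2 literal(s)
Clause 2: 3 literal(s)
Clause 3: 3 literal(s)
Total = 8

8


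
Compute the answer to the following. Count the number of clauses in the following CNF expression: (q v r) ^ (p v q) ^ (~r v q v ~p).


A CNF formula is a conjunction of clauses.
Clauses are separated by ^.
Counting the conjuncts: 3 clauses.

3


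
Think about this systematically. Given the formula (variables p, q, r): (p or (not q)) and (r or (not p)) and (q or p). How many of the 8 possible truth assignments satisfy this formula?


Evaluate all 8 assignments for p, q, r:
p=0, q=0, r=0: 0
p=0, q=0, r=1: 0
p=0, q=1, r=0: 0
p=0, q=1, r=1: 0
p=1, q=0, r=0: 0
p=1, q=0, r=1: 1
p=1, q=1, r=0: 0
p=1, q=1, r=1: 1
Satisfying count = 2

2
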